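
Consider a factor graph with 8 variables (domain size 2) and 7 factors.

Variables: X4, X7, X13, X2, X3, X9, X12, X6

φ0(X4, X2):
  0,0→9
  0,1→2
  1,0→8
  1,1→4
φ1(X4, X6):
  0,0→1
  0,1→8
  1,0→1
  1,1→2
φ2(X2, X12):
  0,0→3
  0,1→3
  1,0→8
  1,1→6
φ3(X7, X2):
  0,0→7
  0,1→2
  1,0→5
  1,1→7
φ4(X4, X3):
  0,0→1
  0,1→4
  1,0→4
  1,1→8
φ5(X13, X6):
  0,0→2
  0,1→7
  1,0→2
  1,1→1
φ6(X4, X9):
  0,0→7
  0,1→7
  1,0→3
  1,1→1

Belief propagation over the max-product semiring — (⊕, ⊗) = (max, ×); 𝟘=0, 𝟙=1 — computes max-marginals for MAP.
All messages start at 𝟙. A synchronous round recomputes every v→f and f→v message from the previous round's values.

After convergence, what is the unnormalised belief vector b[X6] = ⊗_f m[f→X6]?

b[X6] = [10752, 296352]

init: all messages = 𝟙 over 2 values
r1 m[φ0→X4] = [9, 8]
r1 m[φ0→X2] = [9, 4]
r1 m[φ1→X4] = [8, 2]
r1 m[φ1→X6] = [1, 8]
r1 m[φ2→X2] = [3, 8]
r1 m[φ2→X12] = [8, 6]
r1 m[φ3→X7] = [7, 7]
r1 m[φ3→X2] = [7, 7]
r1 m[φ4→X4] = [4, 8]
r1 m[φ4→X3] = [4, 8]
r1 m[φ5→X13] = [7, 2]
r1 m[φ5→X6] = [2, 7]
r1 m[φ6→X4] = [7, 3]
r1 m[φ6→X9] = [7, 7]
r1 m[X4→φ0] = [1, 1]
r1 m[X4→φ1] = [1, 1]
r1 m[X4→φ4] = [1, 1]
r1 m[X4→φ6] = [1, 1]
r1 m[X7→φ3] = [1, 1]
r1 m[X13→φ5] = [1, 1]
r1 m[X2→φ0] = [1, 1]
r1 m[X2→φ2] = [1, 1]
r1 m[X2→φ3] = [1, 1]
r1 m[X3→φ4] = [1, 1]
r1 m[X9→φ6] = [1, 1]
r1 m[X12→φ2] = [1, 1]
r1 m[X6→φ1] = [1, 1]
r1 m[X6→φ5] = [1, 1]
r2 m[φ0→X4] = [9, 8]
r2 m[φ0→X2] = [9, 4]
r2 m[φ1→X4] = [8, 2]
r2 m[φ1→X6] = [1, 8]
r2 m[φ2→X2] = [3, 8]
r2 m[φ2→X12] = [8, 6]
r2 m[φ3→X7] = [7, 7]
r2 m[φ3→X2] = [7, 7]
r2 m[φ4→X4] = [4, 8]
r2 m[φ4→X3] = [4, 8]
r2 m[φ5→X13] = [7, 2]
r2 m[φ5→X6] = [2, 7]
r2 m[φ6→X4] = [7, 3]
r2 m[φ6→X9] = [7, 7]
r2 m[X4→φ0] = [224, 48]
r2 m[X4→φ1] = [252, 192]
r2 m[X4→φ4] = [504, 48]
r2 m[X4→φ6] = [288, 128]
r2 m[X7→φ3] = [1, 1]
r2 m[X13→φ5] = [1, 1]
r2 m[X2→φ0] = [21, 56]
r2 m[X2→φ2] = [63, 28]
r2 m[X2→φ3] = [27, 32]
r2 m[X3→φ4] = [1, 1]
r2 m[X9→φ6] = [1, 1]
r2 m[X12→φ2] = [1, 1]
r2 m[X6→φ1] = [2, 7]
r2 m[X6→φ5] = [1, 8]
r3 m[φ0→X4] = [189, 224]
r3 m[φ0→X2] = [2016, 448]
r3 m[φ1→X4] = [56, 14]
r3 m[φ1→X6] = [252, 2016]
r3 m[φ2→X2] = [3, 8]
r3 m[φ2→X12] = [224, 189]
r3 m[φ3→X7] = [189, 224]
r3 m[φ3→X2] = [7, 7]
r3 m[φ4→X4] = [4, 8]
r3 m[φ4→X3] = [504, 2016]
r3 m[φ5→X13] = [56, 8]
r3 m[φ5→X6] = [2, 7]
r3 m[φ6→X4] = [7, 3]
r3 m[φ6→X9] = [2016, 2016]
r3 m[X4→φ0] = [224, 48]
r3 m[X4→φ1] = [252, 192]
r3 m[X4→φ4] = [504, 48]
r3 m[X4→φ6] = [288, 128]
r3 m[X7→φ3] = [1, 1]
r3 m[X13→φ5] = [1, 1]
r3 m[X2→φ0] = [21, 56]
r3 m[X2→φ2] = [63, 28]
r3 m[X2→φ3] = [27, 32]
r3 m[X3→φ4] = [1, 1]
r3 m[X9→φ6] = [1, 1]
r3 m[X12→φ2] = [1, 1]
r3 m[X6→φ1] = [2, 7]
r3 m[X6→φ5] = [1, 8]
r4 m[φ0→X4] = [189, 224]
r4 m[φ0→X2] = [2016, 448]
r4 m[φ1→X4] = [56, 14]
r4 m[φ1→X6] = [252, 2016]
r4 m[φ2→X2] = [3, 8]
r4 m[φ2→X12] = [224, 189]
r4 m[φ3→X7] = [189, 224]
r4 m[φ3→X2] = [7, 7]
r4 m[φ4→X4] = [4, 8]
r4 m[φ4→X3] = [504, 2016]
r4 m[φ5→X13] = [56, 8]
r4 m[φ5→X6] = [2, 7]
r4 m[φ6→X4] = [7, 3]
r4 m[φ6→X9] = [2016, 2016]
r4 m[X4→φ0] = [1568, 336]
r4 m[X4→φ1] = [5292, 5376]
r4 m[X4→φ4] = [74088, 9408]
r4 m[X4→φ6] = [42336, 25088]
r4 m[X7→φ3] = [1, 1]
r4 m[X13→φ5] = [1, 1]
r4 m[X2→φ0] = [21, 56]
r4 m[X2→φ2] = [14112, 3136]
r4 m[X2→φ3] = [6048, 3584]
r4 m[X3→φ4] = [1, 1]
r4 m[X9→φ6] = [1, 1]
r4 m[X12→φ2] = [1, 1]
r4 m[X6→φ1] = [2, 7]
r4 m[X6→φ5] = [252, 2016]
r5 m[φ0→X4] = [189, 224]
r5 m[φ0→X2] = [14112, 3136]
r5 m[φ1→X4] = [56, 14]
r5 m[φ1→X6] = [5376, 42336]
r5 m[φ2→X2] = [3, 8]
r5 m[φ2→X12] = [42336, 42336]
r5 m[φ3→X7] = [42336, 30240]
r5 m[φ3→X2] = [7, 7]
r5 m[φ4→X4] = [4, 8]
r5 m[φ4→X3] = [74088, 296352]
r5 m[φ5→X13] = [14112, 2016]
r5 m[φ5→X6] = [2, 7]
r5 m[φ6→X4] = [7, 3]
r5 m[φ6→X9] = [296352, 296352]
r5 m[X4→φ0] = [1568, 336]
r5 m[X4→φ1] = [5292, 5376]
r5 m[X4→φ4] = [74088, 9408]
r5 m[X4→φ6] = [42336, 25088]
r5 m[X7→φ3] = [1, 1]
r5 m[X13→φ5] = [1, 1]
r5 m[X2→φ0] = [21, 56]
r5 m[X2→φ2] = [14112, 3136]
r5 m[X2→φ3] = [6048, 3584]
r5 m[X3→φ4] = [1, 1]
r5 m[X9→φ6] = [1, 1]
r5 m[X12→φ2] = [1, 1]
r5 m[X6→φ1] = [2, 7]
r5 m[X6→φ5] = [252, 2016]
r6 m[φ0→X4] = [189, 224]
r6 m[φ0→X2] = [14112, 3136]
r6 m[φ1→X4] = [56, 14]
r6 m[φ1→X6] = [5376, 42336]
r6 m[φ2→X2] = [3, 8]
r6 m[φ2→X12] = [42336, 42336]
r6 m[φ3→X7] = [42336, 30240]
r6 m[φ3→X2] = [7, 7]
r6 m[φ4→X4] = [4, 8]
r6 m[φ4→X3] = [74088, 296352]
r6 m[φ5→X13] = [14112, 2016]
r6 m[φ5→X6] = [2, 7]
r6 m[φ6→X4] = [7, 3]
r6 m[φ6→X9] = [296352, 296352]
r6 m[X4→φ0] = [1568, 336]
r6 m[X4→φ1] = [5292, 5376]
r6 m[X4→φ4] = [74088, 9408]
r6 m[X4→φ6] = [42336, 25088]
r6 m[X7→φ3] = [1, 1]
r6 m[X13→φ5] = [1, 1]
r6 m[X2→φ0] = [21, 56]
r6 m[X2→φ2] = [98784, 21952]
r6 m[X2→φ3] = [42336, 25088]
r6 m[X3→φ4] = [1, 1]
r6 m[X9→φ6] = [1, 1]
r6 m[X12→φ2] = [1, 1]
r6 m[X6→φ1] = [2, 7]
r6 m[X6→φ5] = [5376, 42336]
r7 m[φ0→X4] = [189, 224]
r7 m[φ0→X2] = [14112, 3136]
r7 m[φ1→X4] = [56, 14]
r7 m[φ1→X6] = [5376, 42336]
r7 m[φ2→X2] = [3, 8]
r7 m[φ2→X12] = [296352, 296352]
r7 m[φ3→X7] = [296352, 211680]
r7 m[φ3→X2] = [7, 7]
r7 m[φ4→X4] = [4, 8]
r7 m[φ4→X3] = [74088, 296352]
r7 m[φ5→X13] = [296352, 42336]
r7 m[φ5→X6] = [2, 7]
r7 m[φ6→X4] = [7, 3]
r7 m[φ6→X9] = [296352, 296352]
r7 m[X4→φ0] = [1568, 336]
r7 m[X4→φ1] = [5292, 5376]
r7 m[X4→φ4] = [74088, 9408]
r7 m[X4→φ6] = [42336, 25088]
r7 m[X7→φ3] = [1, 1]
r7 m[X13→φ5] = [1, 1]
r7 m[X2→φ0] = [21, 56]
r7 m[X2→φ2] = [98784, 21952]
r7 m[X2→φ3] = [42336, 25088]
r7 m[X3→φ4] = [1, 1]
r7 m[X9→φ6] = [1, 1]
r7 m[X12→φ2] = [1, 1]
r7 m[X6→φ1] = [2, 7]
r7 m[X6→φ5] = [5376, 42336]
r8 m[φ0→X4] = [189, 224]
r8 m[φ0→X2] = [14112, 3136]
r8 m[φ1→X4] = [56, 14]
r8 m[φ1→X6] = [5376, 42336]
r8 m[φ2→X2] = [3, 8]
r8 m[φ2→X12] = [296352, 296352]
r8 m[φ3→X7] = [296352, 211680]
r8 m[φ3→X2] = [7, 7]
r8 m[φ4→X4] = [4, 8]
r8 m[φ4→X3] = [74088, 296352]
r8 m[φ5→X13] = [296352, 42336]
r8 m[φ5→X6] = [2, 7]
r8 m[φ6→X4] = [7, 3]
r8 m[φ6→X9] = [296352, 296352]
r8 m[X4→φ0] = [1568, 336]
r8 m[X4→φ1] = [5292, 5376]
r8 m[X4→φ4] = [74088, 9408]
r8 m[X4→φ6] = [42336, 25088]
r8 m[X7→φ3] = [1, 1]
r8 m[X13→φ5] = [1, 1]
r8 m[X2→φ0] = [21, 56]
r8 m[X2→φ2] = [98784, 21952]
r8 m[X2→φ3] = [42336, 25088]
r8 m[X3→φ4] = [1, 1]
r8 m[X9→φ6] = [1, 1]
r8 m[X12→φ2] = [1, 1]
r8 m[X6→φ1] = [2, 7]
r8 m[X6→φ5] = [5376, 42336]
fixed point reached at round 8
b[X6] = ⊗ incoming = [10752, 296352]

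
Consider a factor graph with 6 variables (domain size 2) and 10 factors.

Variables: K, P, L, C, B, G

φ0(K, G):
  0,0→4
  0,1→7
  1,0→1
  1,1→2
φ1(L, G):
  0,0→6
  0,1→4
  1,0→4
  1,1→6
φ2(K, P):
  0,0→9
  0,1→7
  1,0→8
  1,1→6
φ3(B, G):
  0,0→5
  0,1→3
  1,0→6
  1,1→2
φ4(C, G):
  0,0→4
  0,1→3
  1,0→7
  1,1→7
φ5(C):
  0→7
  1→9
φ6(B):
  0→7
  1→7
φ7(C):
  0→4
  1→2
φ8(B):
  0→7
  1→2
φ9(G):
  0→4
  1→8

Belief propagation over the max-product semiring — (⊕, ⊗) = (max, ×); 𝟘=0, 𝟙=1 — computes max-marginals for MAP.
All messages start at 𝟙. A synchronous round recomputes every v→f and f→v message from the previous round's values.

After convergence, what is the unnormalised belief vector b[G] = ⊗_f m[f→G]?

b[G] = [26671680, 56010528]

init: all messages = 𝟙 over 2 values
r1 m[φ0→K] = [7, 2]
r1 m[φ0→G] = [4, 7]
r1 m[φ1→L] = [6, 6]
r1 m[φ1→G] = [6, 6]
r1 m[φ2→K] = [9, 8]
r1 m[φ2→P] = [9, 7]
r1 m[φ3→B] = [5, 6]
r1 m[φ3→G] = [6, 3]
r1 m[φ4→C] = [4, 7]
r1 m[φ4→G] = [7, 7]
r1 m[φ5→C] = [7, 9]
r1 m[φ6→B] = [7, 7]
r1 m[φ7→C] = [4, 2]
r1 m[φ8→B] = [7, 2]
r1 m[φ9→G] = [4, 8]
r1 m[K→φ0] = [1, 1]
r1 m[K→φ2] = [1, 1]
r1 m[P→φ2] = [1, 1]
r1 m[L→φ1] = [1, 1]
r1 m[C→φ4] = [1, 1]
r1 m[C→φ5] = [1, 1]
r1 m[C→φ7] = [1, 1]
r1 m[B→φ3] = [1, 1]
r1 m[B→φ6] = [1, 1]
r1 m[B→φ8] = [1, 1]
r1 m[G→φ0] = [1, 1]
r1 m[G→φ1] = [1, 1]
r1 m[G→φ3] = [1, 1]
r1 m[G→φ4] = [1, 1]
r1 m[G→φ9] = [1, 1]
r2 m[φ0→K] = [7, 2]
r2 m[φ0→G] = [4, 7]
r2 m[φ1→L] = [6, 6]
r2 m[φ1→G] = [6, 6]
r2 m[φ2→K] = [9, 8]
r2 m[φ2→P] = [9, 7]
r2 m[φ3→B] = [5, 6]
r2 m[φ3→G] = [6, 3]
r2 m[φ4→C] = [4, 7]
r2 m[φ4→G] = [7, 7]
r2 m[φ5→C] = [7, 9]
r2 m[φ6→B] = [7, 7]
r2 m[φ7→C] = [4, 2]
r2 m[φ8→B] = [7, 2]
r2 m[φ9→G] = [4, 8]
r2 m[K→φ0] = [9, 8]
r2 m[K→φ2] = [7, 2]
r2 m[P→φ2] = [1, 1]
r2 m[L→φ1] = [1, 1]
r2 m[C→φ4] = [28, 18]
r2 m[C→φ5] = [16, 14]
r2 m[C→φ7] = [28, 63]
r2 m[B→φ3] = [49, 14]
r2 m[B→φ6] = [35, 12]
r2 m[B→φ8] = [35, 42]
r2 m[G→φ0] = [1008, 1008]
r2 m[G→φ1] = [672, 1176]
r2 m[G→φ3] = [672, 2352]
r2 m[G→φ4] = [576, 1008]
r2 m[G→φ9] = [1008, 882]
r3 m[φ0→K] = [7056, 2016]
r3 m[φ0→G] = [36, 63]
r3 m[φ1→L] = [4704, 7056]
r3 m[φ1→G] = [6, 6]
r3 m[φ2→K] = [9, 8]
r3 m[φ2→P] = [63, 49]
r3 m[φ3→B] = [7056, 4704]
r3 m[φ3→G] = [245, 147]
r3 m[φ4→C] = [3024, 7056]
r3 m[φ4→G] = [126, 126]
r3 m[φ5→C] = [7, 9]
r3 m[φ6→B] = [7, 7]
r3 m[φ7→C] = [4, 2]
r3 m[φ8→B] = [7, 2]
r3 m[φ9→G] = [4, 8]
r3 m[K→φ0] = [9, 8]
r3 m[K→φ2] = [7, 2]
r3 m[P→φ2] = [1, 1]
r3 m[L→φ1] = [1, 1]
r3 m[C→φ4] = [28, 18]
r3 m[C→φ5] = [16, 14]
r3 m[C→φ7] = [28, 63]
r3 m[B→φ3] = [49, 14]
r3 m[B→φ6] = [35, 12]
r3 m[B→φ8] = [35, 42]
r3 m[G→φ0] = [1008, 1008]
r3 m[G→φ1] = [672, 1176]
r3 m[G→φ3] = [672, 2352]
r3 m[G→φ4] = [576, 1008]
r3 m[G→φ9] = [1008, 882]
r4 m[φ0→K] = [7056, 2016]
r4 m[φ0→G] = [36, 63]
r4 m[φ1→L] = [4704, 7056]
r4 m[φ1→G] = [6, 6]
r4 m[φ2→K] = [9, 8]
r4 m[φ2→P] = [63, 49]
r4 m[φ3→B] = [7056, 4704]
r4 m[φ3→G] = [245, 147]
r4 m[φ4→C] = [3024, 7056]
r4 m[φ4→G] = [126, 126]
r4 m[φ5→C] = [7, 9]
r4 m[φ6→B] = [7, 7]
r4 m[φ7→C] = [4, 2]
r4 m[φ8→B] = [7, 2]
r4 m[φ9→G] = [4, 8]
r4 m[K→φ0] = [9, 8]
r4 m[K→φ2] = [7056, 2016]
r4 m[P→φ2] = [1, 1]
r4 m[L→φ1] = [1, 1]
r4 m[C→φ4] = [28, 18]
r4 m[C→φ5] = [12096, 14112]
r4 m[C→φ7] = [21168, 63504]
r4 m[B→φ3] = [49, 14]
r4 m[B→φ6] = [49392, 9408]
r4 m[B→φ8] = [49392, 32928]
r4 m[G→φ0] = [740880, 889056]
r4 m[G→φ1] = [4445280, 9335088]
r4 m[G→φ3] = [108864, 381024]
r4 m[G→φ4] = [211680, 444528]
r4 m[G→φ9] = [6667920, 7001316]
r5 m[φ0→K] = [6223392, 1778112]
r5 m[φ0→G] = [36, 63]
r5 m[φ1→L] = [37340352, 56010528]
r5 m[φ1→G] = [6, 6]
r5 m[φ2→K] = [9, 8]
r5 m[φ2→P] = [63504, 49392]
r5 m[φ3→B] = [1143072, 762048]
r5 m[φ3→G] = [245, 147]
r5 m[φ4→C] = [1333584, 3111696]
r5 m[φ4→G] = [126, 126]
r5 m[φ5→C] = [7, 9]
r5 m[φ6→B] = [7, 7]
r5 m[φ7→C] = [4, 2]
r5 m[φ8→B] = [7, 2]
r5 m[φ9→G] = [4, 8]
r5 m[K→φ0] = [9, 8]
r5 m[K→φ2] = [7056, 2016]
r5 m[P→φ2] = [1, 1]
r5 m[L→φ1] = [1, 1]
r5 m[C→φ4] = [28, 18]
r5 m[C→φ5] = [12096, 14112]
r5 m[C→φ7] = [21168, 63504]
r5 m[B→φ3] = [49, 14]
r5 m[B→φ6] = [49392, 9408]
r5 m[B→φ8] = [49392, 32928]
r5 m[G→φ0] = [740880, 889056]
r5 m[G→φ1] = [4445280, 9335088]
r5 m[G→φ3] = [108864, 381024]
r5 m[G→φ4] = [211680, 444528]
r5 m[G→φ9] = [6667920, 7001316]
r6 m[φ0→K] = [6223392, 1778112]
r6 m[φ0→G] = [36, 63]
r6 m[φ1→L] = [37340352, 56010528]
r6 m[φ1→G] = [6, 6]
r6 m[φ2→K] = [9, 8]
r6 m[φ2→P] = [63504, 49392]
r6 m[φ3→B] = [1143072, 762048]
r6 m[φ3→G] = [245, 147]
r6 m[φ4→C] = [1333584, 3111696]
r6 m[φ4→G] = [126, 126]
r6 m[φ5→C] = [7, 9]
r6 m[φ6→B] = [7, 7]
r6 m[φ7→C] = [4, 2]
r6 m[φ8→B] = [7, 2]
r6 m[φ9→G] = [4, 8]
r6 m[K→φ0] = [9, 8]
r6 m[K→φ2] = [6223392, 1778112]
r6 m[P→φ2] = [1, 1]
r6 m[L→φ1] = [1, 1]
r6 m[C→φ4] = [28, 18]
r6 m[C→φ5] = [5334336, 6223392]
r6 m[C→φ7] = [9335088, 28005264]
r6 m[B→φ3] = [49, 14]
r6 m[B→φ6] = [8001504, 1524096]
r6 m[B→φ8] = [8001504, 5334336]
r6 m[G→φ0] = [740880, 889056]
r6 m[G→φ1] = [4445280, 9335088]
r6 m[G→φ3] = [108864, 381024]
r6 m[G→φ4] = [211680, 444528]
r6 m[G→φ9] = [6667920, 7001316]
r7 m[φ0→K] = [6223392, 1778112]
r7 m[φ0→G] = [36, 63]
r7 m[φ1→L] = [37340352, 56010528]
r7 m[φ1→G] = [6, 6]
r7 m[φ2→K] = [9, 8]
r7 m[φ2→P] = [56010528, 43563744]
r7 m[φ3→B] = [1143072, 762048]
r7 m[φ3→G] = [245, 147]
r7 m[φ4→C] = [1333584, 3111696]
r7 m[φ4→G] = [126, 126]
r7 m[φ5→C] = [7, 9]
r7 m[φ6→B] = [7, 7]
r7 m[φ7→C] = [4, 2]
r7 m[φ8→B] = [7, 2]
r7 m[φ9→G] = [4, 8]
r7 m[K→φ0] = [9, 8]
r7 m[K→φ2] = [6223392, 1778112]
r7 m[P→φ2] = [1, 1]
r7 m[L→φ1] = [1, 1]
r7 m[C→φ4] = [28, 18]
r7 m[C→φ5] = [5334336, 6223392]
r7 m[C→φ7] = [9335088, 28005264]
r7 m[B→φ3] = [49, 14]
r7 m[B→φ6] = [8001504, 1524096]
r7 m[B→φ8] = [8001504, 5334336]
r7 m[G→φ0] = [740880, 889056]
r7 m[G→φ1] = [4445280, 9335088]
r7 m[G→φ3] = [108864, 381024]
r7 m[G→φ4] = [211680, 444528]
r7 m[G→φ9] = [6667920, 7001316]
r8 m[φ0→K] = [6223392, 1778112]
r8 m[φ0→G] = [36, 63]
r8 m[φ1→L] = [37340352, 56010528]
r8 m[φ1→G] = [6, 6]
r8 m[φ2→K] = [9, 8]
r8 m[φ2→P] = [56010528, 43563744]
r8 m[φ3→B] = [1143072, 762048]
r8 m[φ3→G] = [245, 147]
r8 m[φ4→C] = [1333584, 3111696]
r8 m[φ4→G] = [126, 126]
r8 m[φ5→C] = [7, 9]
r8 m[φ6→B] = [7, 7]
r8 m[φ7→C] = [4, 2]
r8 m[φ8→B] = [7, 2]
r8 m[φ9→G] = [4, 8]
r8 m[K→φ0] = [9, 8]
r8 m[K→φ2] = [6223392, 1778112]
r8 m[P→φ2] = [1, 1]
r8 m[L→φ1] = [1, 1]
r8 m[C→φ4] = [28, 18]
r8 m[C→φ5] = [5334336, 6223392]
r8 m[C→φ7] = [9335088, 28005264]
r8 m[B→φ3] = [49, 14]
r8 m[B→φ6] = [8001504, 1524096]
r8 m[B→φ8] = [8001504, 5334336]
r8 m[G→φ0] = [740880, 889056]
r8 m[G→φ1] = [4445280, 9335088]
r8 m[G→φ3] = [108864, 381024]
r8 m[G→φ4] = [211680, 444528]
r8 m[G→φ9] = [6667920, 7001316]
fixed point reached at round 8
b[G] = ⊗ incoming = [26671680, 56010528]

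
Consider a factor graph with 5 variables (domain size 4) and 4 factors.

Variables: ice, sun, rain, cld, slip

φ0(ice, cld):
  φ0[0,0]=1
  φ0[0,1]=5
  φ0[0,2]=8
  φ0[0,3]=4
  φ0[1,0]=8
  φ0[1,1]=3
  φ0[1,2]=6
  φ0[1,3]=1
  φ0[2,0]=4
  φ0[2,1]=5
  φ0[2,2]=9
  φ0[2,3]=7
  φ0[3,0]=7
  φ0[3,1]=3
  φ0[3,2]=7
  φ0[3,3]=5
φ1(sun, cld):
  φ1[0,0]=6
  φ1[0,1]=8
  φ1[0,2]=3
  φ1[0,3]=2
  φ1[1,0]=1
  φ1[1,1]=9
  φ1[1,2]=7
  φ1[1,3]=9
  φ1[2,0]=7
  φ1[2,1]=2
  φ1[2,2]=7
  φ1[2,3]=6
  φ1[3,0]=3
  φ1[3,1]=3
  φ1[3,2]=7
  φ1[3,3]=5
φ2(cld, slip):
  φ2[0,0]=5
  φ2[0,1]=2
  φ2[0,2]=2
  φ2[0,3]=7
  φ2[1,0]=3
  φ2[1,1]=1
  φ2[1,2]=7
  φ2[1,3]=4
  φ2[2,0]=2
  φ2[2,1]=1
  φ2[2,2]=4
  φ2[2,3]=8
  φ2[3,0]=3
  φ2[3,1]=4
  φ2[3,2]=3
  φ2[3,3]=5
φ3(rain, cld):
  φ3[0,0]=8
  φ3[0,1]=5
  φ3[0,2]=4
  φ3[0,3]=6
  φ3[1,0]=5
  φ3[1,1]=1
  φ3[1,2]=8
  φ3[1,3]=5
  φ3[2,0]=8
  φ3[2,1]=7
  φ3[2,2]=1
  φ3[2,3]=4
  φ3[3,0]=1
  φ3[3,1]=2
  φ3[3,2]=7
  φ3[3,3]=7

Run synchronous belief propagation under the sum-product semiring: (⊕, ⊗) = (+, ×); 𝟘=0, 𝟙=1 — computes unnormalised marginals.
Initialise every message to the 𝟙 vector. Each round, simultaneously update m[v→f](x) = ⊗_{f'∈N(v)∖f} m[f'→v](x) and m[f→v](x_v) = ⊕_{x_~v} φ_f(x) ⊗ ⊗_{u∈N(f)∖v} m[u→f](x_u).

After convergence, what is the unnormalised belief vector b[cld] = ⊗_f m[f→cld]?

init: all messages = 𝟙 over 4 values
r1 m[φ0→ice] = [18, 18, 25, 22]
r1 m[φ0→cld] = [20, 16, 30, 17]
r1 m[φ1→sun] = [19, 26, 22, 18]
r1 m[φ1→cld] = [17, 22, 24, 22]
r1 m[φ2→cld] = [16, 15, 15, 15]
r1 m[φ2→slip] = [13, 8, 16, 24]
r1 m[φ3→rain] = [23, 19, 20, 17]
r1 m[φ3→cld] = [22, 15, 20, 22]
r1 m[ice→φ0] = [1, 1, 1, 1]
r1 m[sun→φ1] = [1, 1, 1, 1]
r1 m[rain→φ3] = [1, 1, 1, 1]
r1 m[cld→φ0] = [1, 1, 1, 1]
r1 m[cld→φ1] = [1, 1, 1, 1]
r1 m[cld→φ2] = [1, 1, 1, 1]
r1 m[cld→φ3] = [1, 1, 1, 1]
r1 m[slip→φ2] = [1, 1, 1, 1]
r2 m[φ0→ice] = [18, 18, 25, 22]
r2 m[φ0→cld] = [20, 16, 30, 17]
r2 m[φ1→sun] = [19, 26, 22, 18]
r2 m[φ1→cld] = [17, 22, 24, 22]
r2 m[φ2→cld] = [16, 15, 15, 15]
r2 m[φ2→slip] = [13, 8, 16, 24]
r2 m[φ3→rain] = [23, 19, 20, 17]
r2 m[φ3→cld] = [22, 15, 20, 22]
r2 m[ice→φ0] = [1, 1, 1, 1]
r2 m[sun→φ1] = [1, 1, 1, 1]
r2 m[rain→φ3] = [1, 1, 1, 1]
r2 m[cld→φ0] = [5984, 4950, 7200, 7260]
r2 m[cld→φ1] = [7040, 3600, 9000, 5610]
r2 m[cld→φ2] = [7480, 5280, 14400, 8228]
r2 m[cld→φ3] = [5440, 5280, 10800, 5610]
r2 m[slip→φ2] = [1, 1, 1, 1]
r3 m[φ0→ice] = [117374, 113182, 164306, 143438]
r3 m[φ0→cld] = [20, 16, 30, 17]
r3 m[φ1→sun] = [109260, 152930, 153140, 122970]
r3 m[φ1→cld] = [17, 22, 24, 22]
r3 m[φ2→cld] = [16, 15, 15, 15]
r3 m[φ2→slip] = [106724, 67552, 134204, 229820]
r3 m[φ3→rain] = [146780, 146930, 113720, 130870]
r3 m[φ3→cld] = [22, 15, 20, 22]
r3 m[ice→φ0] = [1, 1, 1, 1]
r3 m[sun→φ1] = [1, 1, 1, 1]
r3 m[rain→φ3] = [1, 1, 1, 1]
r3 m[cld→φ0] = [5984, 4950, 7200, 7260]
r3 m[cld→φ1] = [7040, 3600, 9000, 5610]
r3 m[cld→φ2] = [7480, 5280, 14400, 8228]
r3 m[cld→φ3] = [5440, 5280, 10800, 5610]
r3 m[slip→φ2] = [1, 1, 1, 1]
r4 m[φ0→ice] = [117374, 113182, 164306, 143438]
r4 m[φ0→cld] = [20, 16, 30, 17]
r4 m[φ1→sun] = [109260, 152930, 153140, 122970]
r4 m[φ1→cld] = [17, 22, 24, 22]
r4 m[φ2→cld] = [16, 15, 15, 15]
r4 m[φ2→slip] = [106724, 67552, 134204, 229820]
r4 m[φ3→rain] = [146780, 146930, 113720, 130870]
r4 m[φ3→cld] = [22, 15, 20, 22]
r4 m[ice→φ0] = [1, 1, 1, 1]
r4 m[sun→φ1] = [1, 1, 1, 1]
r4 m[rain→φ3] = [1, 1, 1, 1]
r4 m[cld→φ0] = [5984, 4950, 7200, 7260]
r4 m[cld→φ1] = [7040, 3600, 9000, 5610]
r4 m[cld→φ2] = [7480, 5280, 14400, 8228]
r4 m[cld→φ3] = [5440, 5280, 10800, 5610]
r4 m[slip→φ2] = [1, 1, 1, 1]
fixed point reached at round 4
b[cld] = ⊗ incoming = [119680, 79200, 216000, 123420]

b[cld] = [119680, 79200, 216000, 123420]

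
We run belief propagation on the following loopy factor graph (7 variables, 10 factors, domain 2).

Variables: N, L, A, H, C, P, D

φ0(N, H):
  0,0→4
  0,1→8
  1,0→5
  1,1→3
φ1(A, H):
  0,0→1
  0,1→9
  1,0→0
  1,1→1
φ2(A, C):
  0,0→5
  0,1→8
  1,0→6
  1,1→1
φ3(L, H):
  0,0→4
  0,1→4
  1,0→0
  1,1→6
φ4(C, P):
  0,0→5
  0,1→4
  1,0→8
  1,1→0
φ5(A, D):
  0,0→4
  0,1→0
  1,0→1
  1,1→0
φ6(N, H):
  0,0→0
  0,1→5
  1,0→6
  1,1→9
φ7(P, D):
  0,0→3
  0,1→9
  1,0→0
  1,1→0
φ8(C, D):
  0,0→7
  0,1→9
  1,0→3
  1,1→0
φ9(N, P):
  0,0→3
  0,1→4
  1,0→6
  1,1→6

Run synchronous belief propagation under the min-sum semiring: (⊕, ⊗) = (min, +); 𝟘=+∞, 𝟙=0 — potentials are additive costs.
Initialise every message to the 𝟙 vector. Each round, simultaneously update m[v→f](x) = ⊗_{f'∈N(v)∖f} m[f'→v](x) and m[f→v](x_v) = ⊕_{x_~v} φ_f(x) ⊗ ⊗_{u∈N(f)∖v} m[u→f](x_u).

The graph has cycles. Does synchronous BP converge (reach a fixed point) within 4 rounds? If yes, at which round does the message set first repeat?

NOT CONVERGED within 4 rounds

init: all messages = 𝟙 over 2 values
r1 m[φ0→N] = [4, 3]
r1 m[φ0→H] = [4, 3]
r1 m[φ1→A] = [1, 0]
r1 m[φ1→H] = [0, 1]
r1 m[φ2→A] = [5, 1]
r1 m[φ2→C] = [5, 1]
r1 m[φ3→L] = [4, 0]
r1 m[φ3→H] = [0, 4]
r1 m[φ4→C] = [4, 0]
r1 m[φ4→P] = [5, 0]
r1 m[φ5→A] = [0, 0]
r1 m[φ5→D] = [1, 0]
r1 m[φ6→N] = [0, 6]
r1 m[φ6→H] = [0, 5]
r1 m[φ7→P] = [3, 0]
r1 m[φ7→D] = [0, 0]
r1 m[φ8→C] = [7, 0]
r1 m[φ8→D] = [3, 0]
r1 m[φ9→N] = [3, 6]
r1 m[φ9→P] = [3, 4]
r1 m[N→φ0] = [0, 0]
r1 m[N→φ6] = [0, 0]
r1 m[N→φ9] = [0, 0]
r1 m[L→φ3] = [0, 0]
r1 m[A→φ1] = [0, 0]
r1 m[A→φ2] = [0, 0]
r1 m[A→φ5] = [0, 0]
r1 m[H→φ0] = [0, 0]
r1 m[H→φ1] = [0, 0]
r1 m[H→φ3] = [0, 0]
r1 m[H→φ6] = [0, 0]
r1 m[C→φ2] = [0, 0]
r1 m[C→φ4] = [0, 0]
r1 m[C→φ8] = [0, 0]
r1 m[P→φ4] = [0, 0]
r1 m[P→φ7] = [0, 0]
r1 m[P→φ9] = [0, 0]
r1 m[D→φ5] = [0, 0]
r1 m[D→φ7] = [0, 0]
r1 m[D→φ8] = [0, 0]
r2 m[φ0→N] = [4, 3]
r2 m[φ0→H] = [4, 3]
r2 m[φ1→A] = [1, 0]
r2 m[φ1→H] = [0, 1]
r2 m[φ2→A] = [5, 1]
r2 m[φ2→C] = [5, 1]
r2 m[φ3→L] = [4, 0]
r2 m[φ3→H] = [0, 4]
r2 m[φ4→C] = [4, 0]
r2 m[φ4→P] = [5, 0]
r2 m[φ5→A] = [0, 0]
r2 m[φ5→D] = [1, 0]
r2 m[φ6→N] = [0, 6]
r2 m[φ6→H] = [0, 5]
r2 m[φ7→P] = [3, 0]
r2 m[φ7→D] = [0, 0]
r2 m[φ8→C] = [7, 0]
r2 m[φ8→D] = [3, 0]
r2 m[φ9→N] = [3, 6]
r2 m[φ9→P] = [3, 4]
r2 m[N→φ0] = [3, 12]
r2 m[N→φ6] = [7, 9]
r2 m[N→φ9] = [4, 9]
r2 m[L→φ3] = [0, 0]
r2 m[A→φ1] = [5, 1]
r2 m[A→φ2] = [1, 0]
r2 m[A→φ5] = [6, 1]
r2 m[H→φ0] = [0, 10]
r2 m[H→φ1] = [4, 12]
r2 m[H→φ3] = [4, 9]
r2 m[H→φ6] = [4, 8]
r2 m[C→φ2] = [11, 0]
r2 m[C→φ4] = [12, 1]
r2 m[C→φ8] = [9, 1]
r2 m[P→φ4] = [6, 4]
r2 m[P→φ7] = [8, 4]
r2 m[P→φ9] = [8, 0]
r2 m[D→φ5] = [3, 0]
r2 m[D→φ7] = [4, 0]
r2 m[D→φ8] = [1, 0]
r3 m[φ0→N] = [4, 5]
r3 m[φ0→H] = [7, 11]
r3 m[φ1→A] = [5, 4]
r3 m[φ1→H] = [1, 2]
r3 m[φ2→A] = [8, 1]
r3 m[φ2→C] = [6, 1]
r3 m[φ3→L] = [8, 4]
r3 m[φ3→H] = [0, 4]
r3 m[φ4→C] = [8, 4]
r3 m[φ4→P] = [9, 1]
r3 m[φ5→A] = [0, 0]
r3 m[φ5→D] = [2, 1]
r3 m[φ6→N] = [4, 10]
r3 m[φ6→H] = [7, 12]
r3 m[φ7→P] = [7, 0]
r3 m[φ7→D] = [4, 4]
r3 m[φ8→C] = [8, 0]
r3 m[φ8→D] = [4, 1]
r3 m[φ9→N] = [4, 6]
r3 m[φ9→P] = [7, 8]
r3 m[N→φ0] = [3, 12]
r3 m[N→φ6] = [7, 9]
r3 m[N→φ9] = [4, 9]
r3 m[L→φ3] = [0, 0]
r3 m[A→φ1] = [5, 1]
r3 m[A→φ2] = [1, 0]
r3 m[A→φ5] = [6, 1]
r3 m[H→φ0] = [0, 10]
r3 m[H→φ1] = [4, 12]
r3 m[H→φ3] = [4, 9]
r3 m[H→φ6] = [4, 8]
r3 m[C→φ2] = [11, 0]
r3 m[C→φ4] = [12, 1]
r3 m[C→φ8] = [9, 1]
r3 m[P→φ4] = [6, 4]
r3 m[P→φ7] = [8, 4]
r3 m[P→φ9] = [8, 0]
r3 m[D→φ5] = [3, 0]
r3 m[D→φ7] = [4, 0]
r3 m[D→φ8] = [1, 0]
r4 m[φ0→N] = [4, 5]
r4 m[φ0→H] = [7, 11]
r4 m[φ1→A] = [5, 4]
r4 m[φ1→H] = [1, 2]
r4 m[φ2→A] = [8, 1]
r4 m[φ2→C] = [6, 1]
r4 m[φ3→L] = [8, 4]
r4 m[φ3→H] = [0, 4]
r4 m[φ4→C] = [8, 4]
r4 m[φ4→P] = [9, 1]
r4 m[φ5→A] = [0, 0]
r4 m[φ5→D] = [2, 1]
r4 m[φ6→N] = [4, 10]
r4 m[φ6→H] = [7, 12]
r4 m[φ7→P] = [7, 0]
r4 m[φ7→D] = [4, 4]
r4 m[φ8→C] = [8, 0]
r4 m[φ8→D] = [4, 1]
r4 m[φ9→N] = [4, 6]
r4 m[φ9→P] = [7, 8]
r4 m[N→φ0] = [8, 16]
r4 m[N→φ6] = [8, 11]
r4 m[N→φ9] = [8, 15]
r4 m[L→φ3] = [0, 0]
r4 m[A→φ1] = [8, 1]
r4 m[A→φ2] = [5, 4]
r4 m[A→φ5] = [13, 5]
r4 m[H→φ0] = [8, 18]
r4 m[H→φ1] = [14, 27]
r4 m[H→φ3] = [15, 25]
r4 m[H→φ6] = [8, 17]
r4 m[C→φ2] = [16, 4]
r4 m[C→φ4] = [14, 1]
r4 m[C→φ8] = [14, 5]
r4 m[P→φ4] = [14, 8]
r4 m[P→φ7] = [16, 9]
r4 m[P→φ9] = [16, 1]
r4 m[D→φ5] = [8, 5]
r4 m[D→φ7] = [6, 2]
r4 m[D→φ8] = [6, 5]
no fixed point within 4 rounds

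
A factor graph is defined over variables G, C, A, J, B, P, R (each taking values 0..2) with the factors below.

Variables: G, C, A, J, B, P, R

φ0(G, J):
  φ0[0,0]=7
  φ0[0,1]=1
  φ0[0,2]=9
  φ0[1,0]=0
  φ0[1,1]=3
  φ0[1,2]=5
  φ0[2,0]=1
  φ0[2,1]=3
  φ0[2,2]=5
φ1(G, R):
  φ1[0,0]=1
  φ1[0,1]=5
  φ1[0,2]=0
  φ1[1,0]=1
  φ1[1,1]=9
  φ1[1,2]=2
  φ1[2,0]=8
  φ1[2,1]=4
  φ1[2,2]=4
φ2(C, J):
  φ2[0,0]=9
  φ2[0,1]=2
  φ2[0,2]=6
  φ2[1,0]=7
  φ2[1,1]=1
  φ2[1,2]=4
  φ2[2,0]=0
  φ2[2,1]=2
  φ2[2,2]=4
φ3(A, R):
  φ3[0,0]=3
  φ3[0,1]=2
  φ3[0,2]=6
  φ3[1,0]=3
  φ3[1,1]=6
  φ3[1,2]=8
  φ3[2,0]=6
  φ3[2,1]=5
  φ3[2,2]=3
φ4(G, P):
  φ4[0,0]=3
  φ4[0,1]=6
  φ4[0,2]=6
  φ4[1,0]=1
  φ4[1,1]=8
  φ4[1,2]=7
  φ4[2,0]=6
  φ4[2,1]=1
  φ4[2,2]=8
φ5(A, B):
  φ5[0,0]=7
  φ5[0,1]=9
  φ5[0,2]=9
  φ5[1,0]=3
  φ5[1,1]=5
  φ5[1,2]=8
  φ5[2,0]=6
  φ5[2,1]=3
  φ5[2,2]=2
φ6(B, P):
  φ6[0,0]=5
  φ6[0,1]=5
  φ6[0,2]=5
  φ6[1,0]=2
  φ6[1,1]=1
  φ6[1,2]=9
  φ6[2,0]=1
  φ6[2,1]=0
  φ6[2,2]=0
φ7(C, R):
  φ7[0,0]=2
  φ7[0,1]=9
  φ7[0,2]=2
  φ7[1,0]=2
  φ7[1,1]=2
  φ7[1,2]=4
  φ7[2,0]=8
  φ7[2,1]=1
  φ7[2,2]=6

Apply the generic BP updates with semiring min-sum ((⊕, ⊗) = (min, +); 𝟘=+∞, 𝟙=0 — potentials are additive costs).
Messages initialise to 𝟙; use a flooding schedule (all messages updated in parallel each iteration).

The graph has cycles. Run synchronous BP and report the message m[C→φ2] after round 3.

message @ round 3 = [2, 2, 1]

init: all messages = 𝟙 over 3 values
r1 m[φ0→G] = [1, 0, 1]
r1 m[φ0→J] = [0, 1, 5]
r1 m[φ1→G] = [0, 1, 4]
r1 m[φ1→R] = [1, 4, 0]
r1 m[φ2→C] = [2, 1, 0]
r1 m[φ2→J] = [0, 1, 4]
r1 m[φ3→A] = [2, 3, 3]
r1 m[φ3→R] = [3, 2, 3]
r1 m[φ4→G] = [3, 1, 1]
r1 m[φ4→P] = [1, 1, 6]
r1 m[φ5→A] = [7, 3, 2]
r1 m[φ5→B] = [3, 3, 2]
r1 m[φ6→B] = [5, 1, 0]
r1 m[φ6→P] = [1, 0, 0]
r1 m[φ7→C] = [2, 2, 1]
r1 m[φ7→R] = [2, 1, 2]
r1 m[G→φ0] = [0, 0, 0]
r1 m[G→φ1] = [0, 0, 0]
r1 m[G→φ4] = [0, 0, 0]
r1 m[C→φ2] = [0, 0, 0]
r1 m[C→φ7] = [0, 0, 0]
r1 m[A→φ3] = [0, 0, 0]
r1 m[A→φ5] = [0, 0, 0]
r1 m[J→φ0] = [0, 0, 0]
r1 m[J→φ2] = [0, 0, 0]
r1 m[B→φ5] = [0, 0, 0]
r1 m[B→φ6] = [0, 0, 0]
r1 m[P→φ4] = [0, 0, 0]
r1 m[P→φ6] = [0, 0, 0]
r1 m[R→φ1] = [0, 0, 0]
r1 m[R→φ3] = [0, 0, 0]
r1 m[R→φ7] = [0, 0, 0]
r2 m[φ0→G] = [1, 0, 1]
r2 m[φ0→J] = [0, 1, 5]
r2 m[φ1→G] = [0, 1, 4]
r2 m[φ1→R] = [1, 4, 0]
r2 m[φ2→C] = [2, 1, 0]
r2 m[φ2→J] = [0, 1, 4]
r2 m[φ3→A] = [2, 3, 3]
r2 m[φ3→R] = [3, 2, 3]
r2 m[φ4→G] = [3, 1, 1]
r2 m[φ4→P] = [1, 1, 6]
r2 m[φ5→A] = [7, 3, 2]
r2 m[φ5→B] = [3, 3, 2]
r2 m[φ6→B] = [5, 1, 0]
r2 m[φ6→P] = [1, 0, 0]
r2 m[φ7→C] = [2, 2, 1]
r2 m[φ7→R] = [2, 1, 2]
r2 m[G→φ0] = [3, 2, 5]
r2 m[G→φ1] = [4, 1, 2]
r2 m[G→φ4] = [1, 1, 5]
r2 m[C→φ2] = [2, 2, 1]
r2 m[C→φ7] = [2, 1, 0]
r2 m[A→φ3] = [7, 3, 2]
r2 m[A→φ5] = [2, 3, 3]
r2 m[J→φ0] = [0, 1, 4]
r2 m[J→φ2] = [0, 1, 5]
r2 m[B→φ5] = [5, 1, 0]
r2 m[B→φ6] = [3, 3, 2]
r2 m[P→φ4] = [1, 0, 0]
r2 m[P→φ6] = [1, 1, 6]
r2 m[R→φ1] = [5, 3, 5]
r2 m[R→φ3] = [3, 5, 2]
r2 m[R→φ7] = [4, 6, 3]
r3 m[φ0→G] = [2, 0, 1]
r3 m[φ0→J] = [2, 4, 7]
r3 m[φ1→G] = [5, 6, 7]
r3 m[φ1→R] = [2, 6, 3]
r3 m[φ2→C] = [3, 2, 0]
r3 m[φ2→J] = [1, 3, 5]
r3 m[φ3→A] = [6, 6, 5]
r3 m[φ3→R] = [6, 7, 5]
r3 m[φ4→G] = [4, 2, 1]
r3 m[φ4→P] = [2, 6, 7]
r3 m[φ5→A] = [9, 6, 2]
r3 m[φ5→B] = [6, 6, 5]
r3 m[φ6→B] = [6, 2, 1]
r3 m[φ6→P] = [3, 2, 2]
r3 m[φ7→C] = [5, 6, 7]
r3 m[φ7→R] = [3, 1, 4]
r3 m[G→φ0] = [3, 2, 5]
r3 m[G→φ1] = [4, 1, 2]
r3 m[G→φ4] = [1, 1, 5]
r3 m[C→φ2] = [2, 2, 1]
r3 m[C→φ7] = [2, 1, 0]
r3 m[A→φ3] = [7, 3, 2]
r3 m[A→φ5] = [2, 3, 3]
r3 m[J→φ0] = [0, 1, 4]
r3 m[J→φ2] = [0, 1, 5]
r3 m[B→φ5] = [5, 1, 0]
r3 m[B→φ6] = [3, 3, 2]
r3 m[P→φ4] = [1, 0, 0]
r3 m[P→φ6] = [1, 1, 6]
r3 m[R→φ1] = [5, 3, 5]
r3 m[R→φ3] = [3, 5, 2]
r3 m[R→φ7] = [4, 6, 3]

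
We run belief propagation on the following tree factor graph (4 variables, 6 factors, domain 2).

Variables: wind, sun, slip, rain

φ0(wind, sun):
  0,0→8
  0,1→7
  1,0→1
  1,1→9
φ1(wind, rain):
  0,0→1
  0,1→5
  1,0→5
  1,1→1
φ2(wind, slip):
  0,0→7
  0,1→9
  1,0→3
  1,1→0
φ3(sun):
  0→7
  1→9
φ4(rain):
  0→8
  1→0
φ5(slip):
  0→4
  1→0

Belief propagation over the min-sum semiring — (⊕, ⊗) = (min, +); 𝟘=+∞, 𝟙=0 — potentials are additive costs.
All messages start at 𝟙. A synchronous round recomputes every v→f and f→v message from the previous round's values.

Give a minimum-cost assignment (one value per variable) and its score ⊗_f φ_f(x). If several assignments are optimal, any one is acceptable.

assignment: (wind=1, sun=0, slip=1, rain=1); score = 9

init: all messages = 𝟙 over 2 values
r1 m[φ0→wind] = [7, 1]
r1 m[φ0→sun] = [1, 7]
r1 m[φ1→wind] = [1, 1]
r1 m[φ1→rain] = [1, 1]
r1 m[φ2→wind] = [7, 0]
r1 m[φ2→slip] = [3, 0]
r1 m[φ3→sun] = [7, 9]
r1 m[φ4→rain] = [8, 0]
r1 m[φ5→slip] = [4, 0]
r1 m[wind→φ0] = [0, 0]
r1 m[wind→φ1] = [0, 0]
r1 m[wind→φ2] = [0, 0]
r1 m[sun→φ0] = [0, 0]
r1 m[sun→φ3] = [0, 0]
r1 m[slip→φ2] = [0, 0]
r1 m[slip→φ5] = [0, 0]
r1 m[rain→φ1] = [0, 0]
r1 m[rain→φ4] = [0, 0]
r2 m[φ0→wind] = [7, 1]
r2 m[φ0→sun] = [1, 7]
r2 m[φ1→wind] = [1, 1]
r2 m[φ1→rain] = [1, 1]
r2 m[φ2→wind] = [7, 0]
r2 m[φ2→slip] = [3, 0]
r2 m[φ3→sun] = [7, 9]
r2 m[φ4→rain] = [8, 0]
r2 m[φ5→slip] = [4, 0]
r2 m[wind→φ0] = [8, 1]
r2 m[wind→φ1] = [14, 1]
r2 m[wind→φ2] = [8, 2]
r2 m[sun→φ0] = [7, 9]
r2 m[sun→φ3] = [1, 7]
r2 m[slip→φ2] = [4, 0]
r2 m[slip→φ5] = [3, 0]
r2 m[rain→φ1] = [8, 0]
r2 m[rain→φ4] = [1, 1]
r3 m[φ0→wind] = [15, 8]
r3 m[φ0→sun] = [2, 10]
r3 m[φ1→wind] = [5, 1]
r3 m[φ1→rain] = [6, 2]
r3 m[φ2→wind] = [9, 0]
r3 m[φ2→slip] = [5, 2]
r3 m[φ3→sun] = [7, 9]
r3 m[φ4→rain] = [8, 0]
r3 m[φ5→slip] = [4, 0]
r3 m[wind→φ0] = [8, 1]
r3 m[wind→φ1] = [14, 1]
r3 m[wind→φ2] = [8, 2]
r3 m[sun→φ0] = [7, 9]
r3 m[sun→φ3] = [1, 7]
r3 m[slip→φ2] = [4, 0]
r3 m[slip→φ5] = [3, 0]
r3 m[rain→φ1] = [8, 0]
r3 m[rain→φ4] = [1, 1]
r4 m[φ0→wind] = [15, 8]
r4 m[φ0→sun] = [2, 10]
r4 m[φ1→wind] = [5, 1]
r4 m[φ1→rain] = [6, 2]
r4 m[φ2→wind] = [9, 0]
r4 m[φ2→slip] = [5, 2]
r4 m[φ3→sun] = [7, 9]
r4 m[φ4→rain] = [8, 0]
r4 m[φ5→slip] = [4, 0]
r4 m[wind→φ0] = [14, 1]
r4 m[wind→φ1] = [24, 8]
r4 m[wind→φ2] = [20, 9]
r4 m[sun→φ0] = [7, 9]
r4 m[sun→φ3] = [2, 10]
r4 m[slip→φ2] = [4, 0]
r4 m[slip→φ5] = [5, 2]
r4 m[rain→φ1] = [8, 0]
r4 m[rain→φ4] = [6, 2]
r5 m[φ0→wind] = [15, 8]
r5 m[φ0→sun] = [2, 10]
r5 m[φ1→wind] = [5, 1]
r5 m[φ1→rain] = [13, 9]
r5 m[φ2→wind] = [9, 0]
r5 m[φ2→slip] = [12, 9]
r5 m[φ3→sun] = [7, 9]
r5 m[φ4→rain] = [8, 0]
r5 m[φ5→slip] = [4, 0]
r5 m[wind→φ0] = [14, 1]
r5 m[wind→φ1] = [24, 8]
r5 m[wind→φ2] = [20, 9]
r5 m[sun→φ0] = [7, 9]
r5 m[sun→φ3] = [2, 10]
r5 m[slip→φ2] = [4, 0]
r5 m[slip→φ5] = [5, 2]
r5 m[rain→φ1] = [8, 0]
r5 m[rain→φ4] = [6, 2]
r6 m[φ0→wind] = [15, 8]
r6 m[φ0→sun] = [2, 10]
r6 m[φ1→wind] = [5, 1]
r6 m[φ1→rain] = [13, 9]
r6 m[φ2→wind] = [9, 0]
r6 m[φ2→slip] = [12, 9]
r6 m[φ3→sun] = [7, 9]
r6 m[φ4→rain] = [8, 0]
r6 m[φ5→slip] = [4, 0]
r6 m[wind→φ0] = [14, 1]
r6 m[wind→φ1] = [24, 8]
r6 m[wind→φ2] = [20, 9]
r6 m[sun→φ0] = [7, 9]
r6 m[sun→φ3] = [2, 10]
r6 m[slip→φ2] = [4, 0]
r6 m[slip→φ5] = [12, 9]
r6 m[rain→φ1] = [8, 0]
r6 m[rain→φ4] = [13, 9]
r7 m[φ0→wind] = [15, 8]
r7 m[φ0→sun] = [2, 10]
r7 m[φ1→wind] = [5, 1]
r7 m[φ1→rain] = [13, 9]
r7 m[φ2→wind] = [9, 0]
r7 m[φ2→slip] = [12, 9]
r7 m[φ3→sun] = [7, 9]
r7 m[φ4→rain] = [8, 0]
r7 m[φ5→slip] = [4, 0]
r7 m[wind→φ0] = [14, 1]
r7 m[wind→φ1] = [24, 8]
r7 m[wind→φ2] = [20, 9]
r7 m[sun→φ0] = [7, 9]
r7 m[sun→φ3] = [2, 10]
r7 m[slip→φ2] = [4, 0]
r7 m[slip→φ5] = [12, 9]
r7 m[rain→φ1] = [8, 0]
r7 m[rain→φ4] = [13, 9]
fixed point reached at round 7
traceback from wind: (wind=1, sun=0, slip=1, rain=1), score=9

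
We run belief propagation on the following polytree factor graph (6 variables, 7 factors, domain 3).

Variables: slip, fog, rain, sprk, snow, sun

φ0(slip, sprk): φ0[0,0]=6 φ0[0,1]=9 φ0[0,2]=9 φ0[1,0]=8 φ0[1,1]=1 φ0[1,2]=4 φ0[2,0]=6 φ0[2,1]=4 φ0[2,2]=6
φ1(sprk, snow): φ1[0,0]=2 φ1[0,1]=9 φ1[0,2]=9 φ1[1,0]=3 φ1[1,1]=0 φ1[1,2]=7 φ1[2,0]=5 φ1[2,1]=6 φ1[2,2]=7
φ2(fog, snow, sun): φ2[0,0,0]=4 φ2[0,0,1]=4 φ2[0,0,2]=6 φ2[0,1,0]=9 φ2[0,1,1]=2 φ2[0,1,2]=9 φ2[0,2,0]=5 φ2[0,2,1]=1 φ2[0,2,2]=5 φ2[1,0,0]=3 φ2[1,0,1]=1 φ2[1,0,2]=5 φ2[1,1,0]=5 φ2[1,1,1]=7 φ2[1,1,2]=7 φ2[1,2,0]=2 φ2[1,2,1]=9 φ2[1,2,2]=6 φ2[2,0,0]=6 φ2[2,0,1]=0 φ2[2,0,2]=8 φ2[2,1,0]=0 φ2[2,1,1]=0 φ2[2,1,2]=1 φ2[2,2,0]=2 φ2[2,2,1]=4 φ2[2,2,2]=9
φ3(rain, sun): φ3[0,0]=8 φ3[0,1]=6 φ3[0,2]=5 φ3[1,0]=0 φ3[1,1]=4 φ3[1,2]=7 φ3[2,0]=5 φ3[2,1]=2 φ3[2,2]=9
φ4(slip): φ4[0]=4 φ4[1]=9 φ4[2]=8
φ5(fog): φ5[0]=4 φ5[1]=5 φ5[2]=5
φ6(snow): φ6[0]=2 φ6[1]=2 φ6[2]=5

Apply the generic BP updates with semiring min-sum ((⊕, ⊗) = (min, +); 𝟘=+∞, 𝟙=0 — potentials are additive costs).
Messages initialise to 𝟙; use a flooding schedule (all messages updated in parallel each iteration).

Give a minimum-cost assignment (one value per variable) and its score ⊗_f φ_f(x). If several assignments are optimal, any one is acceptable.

assignment: (slip=1, fog=2, rain=1, sprk=1, snow=1, sun=0); score = 17

init: all messages = 𝟙 over 3 values
r1 m[φ0→slip] = [6, 1, 4]
r1 m[φ0→sprk] = [6, 1, 4]
r1 m[φ1→sprk] = [2, 0, 5]
r1 m[φ1→snow] = [2, 0, 7]
r1 m[φ2→fog] = [1, 1, 0]
r1 m[φ2→snow] = [0, 0, 1]
r1 m[φ2→sun] = [0, 0, 1]
r1 m[φ3→rain] = [5, 0, 2]
r1 m[φ3→sun] = [0, 2, 5]
r1 m[φ4→slip] = [4, 9, 8]
r1 m[φ5→fog] = [4, 5, 5]
r1 m[φ6→snow] = [2, 2, 5]
r1 m[slip→φ0] = [0, 0, 0]
r1 m[slip→φ4] = [0, 0, 0]
r1 m[fog→φ2] = [0, 0, 0]
r1 m[fog→φ5] = [0, 0, 0]
r1 m[rain→φ3] = [0, 0, 0]
r1 m[sprk→φ0] = [0, 0, 0]
r1 m[sprk→φ1] = [0, 0, 0]
r1 m[snow→φ1] = [0, 0, 0]
r1 m[snow→φ2] = [0, 0, 0]
r1 m[snow→φ6] = [0, 0, 0]
r1 m[sun→φ2] = [0, 0, 0]
r1 m[sun→φ3] = [0, 0, 0]
r2 m[φ0→slip] = [6, 1, 4]
r2 m[φ0→sprk] = [6, 1, 4]
r2 m[φ1→sprk] = [2, 0, 5]
r2 m[φ1→snow] = [2, 0, 7]
r2 m[φ2→fog] = [1, 1, 0]
r2 m[φ2→snow] = [0, 0, 1]
r2 m[φ2→sun] = [0, 0, 1]
r2 m[φ3→rain] = [5, 0, 2]
r2 m[φ3→sun] = [0, 2, 5]
r2 m[φ4→slip] = [4, 9, 8]
r2 m[φ5→fog] = [4, 5, 5]
r2 m[φ6→snow] = [2, 2, 5]
r2 m[slip→φ0] = [4, 9, 8]
r2 m[slip→φ4] = [6, 1, 4]
r2 m[fog→φ2] = [4, 5, 5]
r2 m[fog→φ5] = [1, 1, 0]
r2 m[rain→φ3] = [0, 0, 0]
r2 m[sprk→φ0] = [2, 0, 5]
r2 m[sprk→φ1] = [6, 1, 4]
r2 m[snow→φ1] = [2, 2, 6]
r2 m[snow→φ2] = [4, 2, 12]
r2 m[snow→φ6] = [2, 0, 8]
r2 m[sun→φ2] = [0, 2, 5]
r2 m[sun→φ3] = [0, 0, 1]
r3 m[φ0→slip] = [8, 1, 4]
r3 m[φ0→sprk] = [10, 10, 13]
r3 m[φ1→sprk] = [4, 2, 7]
r3 m[φ1→snow] = [4, 1, 8]
r3 m[φ2→fog] = [6, 7, 2]
r3 m[φ2→snow] = [7, 5, 7]
r3 m[φ2→sun] = [7, 7, 8]
r3 m[φ3→rain] = [6, 0, 2]
r3 m[φ3→sun] = [0, 2, 5]
r3 m[φ4→slip] = [4, 9, 8]
r3 m[φ5→fog] = [4, 5, 5]
r3 m[φ6→snow] = [2, 2, 5]
r3 m[slip→φ0] = [4, 9, 8]
r3 m[slip→φ4] = [6, 1, 4]
r3 m[fog→φ2] = [4, 5, 5]
r3 m[fog→φ5] = [1, 1, 0]
r3 m[rain→φ3] = [0, 0, 0]
r3 m[sprk→φ0] = [2, 0, 5]
r3 m[sprk→φ1] = [6, 1, 4]
r3 m[snow→φ1] = [2, 2, 6]
r3 m[snow→φ2] = [4, 2, 12]
r3 m[snow→φ6] = [2, 0, 8]
r3 m[sun→φ2] = [0, 2, 5]
r3 m[sun→φ3] = [0, 0, 1]
r4 m[φ0→slip] = [8, 1, 4]
r4 m[φ0→sprk] = [10, 10, 13]
r4 m[φ1→sprk] = [4, 2, 7]
r4 m[φ1→snow] = [4, 1, 8]
r4 m[φ2→fog] = [6, 7, 2]
r4 m[φ2→snow] = [7, 5, 7]
r4 m[φ2→sun] = [7, 7, 8]
r4 m[φ3→rain] = [6, 0, 2]
r4 m[φ3→sun] = [0, 2, 5]
r4 m[φ4→slip] = [4, 9, 8]
r4 m[φ5→fog] = [4, 5, 5]
r4 m[φ6→snow] = [2, 2, 5]
r4 m[slip→φ0] = [4, 9, 8]
r4 m[slip→φ4] = [8, 1, 4]
r4 m[fog→φ2] = [4, 5, 5]
r4 m[fog→φ5] = [6, 7, 2]
r4 m[rain→φ3] = [0, 0, 0]
r4 m[sprk→φ0] = [4, 2, 7]
r4 m[sprk→φ1] = [10, 10, 13]
r4 m[snow→φ1] = [9, 7, 12]
r4 m[snow→φ2] = [6, 3, 13]
r4 m[snow→φ6] = [11, 6, 15]
r4 m[sun→φ2] = [0, 2, 5]
r4 m[sun→φ3] = [7, 7, 8]
r5 m[φ0→slip] = [10, 3, 6]
r5 m[φ0→sprk] = [10, 10, 13]
r5 m[φ1→sprk] = [11, 7, 13]
r5 m[φ1→snow] = [12, 10, 17]
r5 m[φ2→fog] = [7, 8, 3]
r5 m[φ2→snow] = [7, 5, 7]
r5 m[φ2→sun] = [8, 8, 9]
r5 m[φ3→rain] = [13, 7, 9]
r5 m[φ3→sun] = [0, 2, 5]
r5 m[φ4→slip] = [4, 9, 8]
r5 m[φ5→fog] = [4, 5, 5]
r5 m[φ6→snow] = [2, 2, 5]
r5 m[slip→φ0] = [4, 9, 8]
r5 m[slip→φ4] = [8, 1, 4]
r5 m[fog→φ2] = [4, 5, 5]
r5 m[fog→φ5] = [6, 7, 2]
r5 m[rain→φ3] = [0, 0, 0]
r5 m[sprk→φ0] = [4, 2, 7]
r5 m[sprk→φ1] = [10, 10, 13]
r5 m[snow→φ1] = [9, 7, 12]
r5 m[snow→φ2] = [6, 3, 13]
r5 m[snow→φ6] = [11, 6, 15]
r5 m[sun→φ2] = [0, 2, 5]
r5 m[sun→φ3] = [7, 7, 8]
r6 m[φ0→slip] = [10, 3, 6]
r6 m[φ0→sprk] = [10, 10, 13]
r6 m[φ1→sprk] = [11, 7, 13]
r6 m[φ1→snow] = [12, 10, 17]
r6 m[φ2→fog] = [7, 8, 3]
r6 m[φ2→snow] = [7, 5, 7]
r6 m[φ2→sun] = [8, 8, 9]
r6 m[φ3→rain] = [13, 7, 9]
r6 m[φ3→sun] = [0, 2, 5]
r6 m[φ4→slip] = [4, 9, 8]
r6 m[φ5→fog] = [4, 5, 5]
r6 m[φ6→snow] = [2, 2, 5]
r6 m[slip→φ0] = [4, 9, 8]
r6 m[slip→φ4] = [10, 3, 6]
r6 m[fog→φ2] = [4, 5, 5]
r6 m[fog→φ5] = [7, 8, 3]
r6 m[rain→φ3] = [0, 0, 0]
r6 m[sprk→φ0] = [11, 7, 13]
r6 m[sprk→φ1] = [10, 10, 13]
r6 m[snow→φ1] = [9, 7, 12]
r6 m[snow→φ2] = [14, 12, 22]
r6 m[snow→φ6] = [19, 15, 24]
r6 m[sun→φ2] = [0, 2, 5]
r6 m[sun→φ3] = [8, 8, 9]
r7 m[φ0→slip] = [16, 8, 11]
r7 m[φ0→sprk] = [10, 10, 13]
r7 m[φ1→sprk] = [11, 7, 13]
r7 m[φ1→snow] = [12, 10, 17]
r7 m[φ2→fog] = [16, 17, 12]
r7 m[φ2→snow] = [7, 5, 7]
r7 m[φ2→sun] = [17, 17, 18]
r7 m[φ3→rain] = [14, 8, 10]
r7 m[φ3→sun] = [0, 2, 5]
r7 m[φ4→slip] = [4, 9, 8]
r7 m[φ5→fog] = [4, 5, 5]
r7 m[φ6→snow] = [2, 2, 5]
r7 m[slip→φ0] = [4, 9, 8]
r7 m[slip→φ4] = [10, 3, 6]
r7 m[fog→φ2] = [4, 5, 5]
r7 m[fog→φ5] = [7, 8, 3]
r7 m[rain→φ3] = [0, 0, 0]
r7 m[sprk→φ0] = [11, 7, 13]
r7 m[sprk→φ1] = [10, 10, 13]
r7 m[snow→φ1] = [9, 7, 12]
r7 m[snow→φ2] = [14, 12, 22]
r7 m[snow→φ6] = [19, 15, 24]
r7 m[sun→φ2] = [0, 2, 5]
r7 m[sun→φ3] = [8, 8, 9]
r8 m[φ0→slip] = [16, 8, 11]
r8 m[φ0→sprk] = [10, 10, 13]
r8 m[φ1→sprk] = [11, 7, 13]
r8 m[φ1→snow] = [12, 10, 17]
r8 m[φ2→fog] = [16, 17, 12]
r8 m[φ2→snow] = [7, 5, 7]
r8 m[φ2→sun] = [17, 17, 18]
r8 m[φ3→rain] = [14, 8, 10]
r8 m[φ3→sun] = [0, 2, 5]
r8 m[φ4→slip] = [4, 9, 8]
r8 m[φ5→fog] = [4, 5, 5]
r8 m[φ6→snow] = [2, 2, 5]
r8 m[slip→φ0] = [4, 9, 8]
r8 m[slip→φ4] = [16, 8, 11]
r8 m[fog→φ2] = [4, 5, 5]
r8 m[fog→φ5] = [16, 17, 12]
r8 m[rain→φ3] = [0, 0, 0]
r8 m[sprk→φ0] = [11, 7, 13]
r8 m[sprk→φ1] = [10, 10, 13]
r8 m[snow→φ1] = [9, 7, 12]
r8 m[snow→φ2] = [14, 12, 22]
r8 m[snow→φ6] = [19, 15, 24]
r8 m[sun→φ2] = [0, 2, 5]
r8 m[sun→φ3] = [17, 17, 18]
r9 m[φ0→slip] = [16, 8, 11]
r9 m[φ0→sprk] = [10, 10, 13]
r9 m[φ1→sprk] = [11, 7, 13]
r9 m[φ1→snow] = [12, 10, 17]
r9 m[φ2→fog] = [16, 17, 12]
r9 m[φ2→snow] = [7, 5, 7]
r9 m[φ2→sun] = [17, 17, 18]
r9 m[φ3→rain] = [23, 17, 19]
r9 m[φ3→sun] = [0, 2, 5]
r9 m[φ4→slip] = [4, 9, 8]
r9 m[φ5→fog] = [4, 5, 5]
r9 m[φ6→snow] = [2, 2, 5]
r9 m[slip→φ0] = [4, 9, 8]
r9 m[slip→φ4] = [16, 8, 11]
r9 m[fog→φ2] = [4, 5, 5]
r9 m[fog→φ5] = [16, 17, 12]
r9 m[rain→φ3] = [0, 0, 0]
r9 m[sprk→φ0] = [11, 7, 13]
r9 m[sprk→φ1] = [10, 10, 13]
r9 m[snow→φ1] = [9, 7, 12]
r9 m[snow→φ2] = [14, 12, 22]
r9 m[snow→φ6] = [19, 15, 24]
r9 m[sun→φ2] = [0, 2, 5]
r9 m[sun→φ3] = [17, 17, 18]
r10 m[φ0→slip] = [16, 8, 11]
r10 m[φ0→sprk] = [10, 10, 13]
r10 m[φ1→sprk] = [11, 7, 13]
r10 m[φ1→snow] = [12, 10, 17]
r10 m[φ2→fog] = [16, 17, 12]
r10 m[φ2→snow] = [7, 5, 7]
r10 m[φ2→sun] = [17, 17, 18]
r10 m[φ3→rain] = [23, 17, 19]
r10 m[φ3→sun] = [0, 2, 5]
r10 m[φ4→slip] = [4, 9, 8]
r10 m[φ5→fog] = [4, 5, 5]
r10 m[φ6→snow] = [2, 2, 5]
r10 m[slip→φ0] = [4, 9, 8]
r10 m[slip→φ4] = [16, 8, 11]
r10 m[fog→φ2] = [4, 5, 5]
r10 m[fog→φ5] = [16, 17, 12]
r10 m[rain→φ3] = [0, 0, 0]
r10 m[sprk→φ0] = [11, 7, 13]
r10 m[sprk→φ1] = [10, 10, 13]
r10 m[snow→φ1] = [9, 7, 12]
r10 m[snow→φ2] = [14, 12, 22]
r10 m[snow→φ6] = [19, 15, 24]
r10 m[sun→φ2] = [0, 2, 5]
r10 m[sun→φ3] = [17, 17, 18]
fixed point reached at round 10
traceback from slip: (slip=1, fog=2, rain=1, sprk=1, snow=1, sun=0), score=17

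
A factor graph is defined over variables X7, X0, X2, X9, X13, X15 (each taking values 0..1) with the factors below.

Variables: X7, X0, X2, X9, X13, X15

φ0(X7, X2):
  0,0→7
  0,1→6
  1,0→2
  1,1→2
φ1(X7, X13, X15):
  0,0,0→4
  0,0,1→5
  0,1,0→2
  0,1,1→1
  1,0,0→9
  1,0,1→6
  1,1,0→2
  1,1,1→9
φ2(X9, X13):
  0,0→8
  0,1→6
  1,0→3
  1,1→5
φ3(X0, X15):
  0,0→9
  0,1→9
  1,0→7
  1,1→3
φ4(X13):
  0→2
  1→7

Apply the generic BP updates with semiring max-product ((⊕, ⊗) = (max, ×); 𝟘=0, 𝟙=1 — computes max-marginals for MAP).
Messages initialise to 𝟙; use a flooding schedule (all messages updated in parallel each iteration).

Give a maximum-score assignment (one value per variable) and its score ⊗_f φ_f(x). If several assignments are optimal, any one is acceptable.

init: all messages = 𝟙 over 2 values
r1 m[φ0→X7] = [7, 2]
r1 m[φ0→X2] = [7, 6]
r1 m[φ1→X7] = [5, 9]
r1 m[φ1→X13] = [9, 9]
r1 m[φ1→X15] = [9, 9]
r1 m[φ2→X9] = [8, 5]
r1 m[φ2→X13] = [8, 6]
r1 m[φ3→X0] = [9, 7]
r1 m[φ3→X15] = [9, 9]
r1 m[φ4→X13] = [2, 7]
r1 m[X7→φ0] = [1, 1]
r1 m[X7→φ1] = [1, 1]
r1 m[X0→φ3] = [1, 1]
r1 m[X2→φ0] = [1, 1]
r1 m[X9→φ2] = [1, 1]
r1 m[X13→φ1] = [1, 1]
r1 m[X13→φ2] = [1, 1]
r1 m[X13→φ4] = [1, 1]
r1 m[X15→φ1] = [1, 1]
r1 m[X15→φ3] = [1, 1]
r2 m[φ0→X7] = [7, 2]
r2 m[φ0→X2] = [7, 6]
r2 m[φ1→X7] = [5, 9]
r2 m[φ1→X13] = [9, 9]
r2 m[φ1→X15] = [9, 9]
r2 m[φ2→X9] = [8, 5]
r2 m[φ2→X13] = [8, 6]
r2 m[φ3→X0] = [9, 7]
r2 m[φ3→X15] = [9, 9]
r2 m[φ4→X13] = [2, 7]
r2 m[X7→φ0] = [5, 9]
r2 m[X7→φ1] = [7, 2]
r2 m[X0→φ3] = [1, 1]
r2 m[X2→φ0] = [1, 1]
r2 m[X9→φ2] = [1, 1]
r2 m[X13→φ1] = [16, 42]
r2 m[X13→φ2] = [18, 63]
r2 m[X13→φ4] = [72, 54]
r2 m[X15→φ1] = [9, 9]
r2 m[X15→φ3] = [9, 9]
r3 m[φ0→X7] = [7, 2]
r3 m[φ0→X2] = [35, 30]
r3 m[φ1→X7] = [756, 3402]
r3 m[φ1→X13] = [315, 162]
r3 m[φ1→X15] = [588, 756]
r3 m[φ2→X9] = [378, 315]
r3 m[φ2→X13] = [8, 6]
r3 m[φ3→X0] = [81, 63]
r3 m[φ3→X15] = [9, 9]
r3 m[φ4→X13] = [2, 7]
r3 m[X7→φ0] = [5, 9]
r3 m[X7→φ1] = [7, 2]
r3 m[X0→φ3] = [1, 1]
r3 m[X2→φ0] = [1, 1]
r3 m[X9→φ2] = [1, 1]
r3 m[X13→φ1] = [16, 42]
r3 m[X13→φ2] = [18, 63]
r3 m[X13→φ4] = [72, 54]
r3 m[X15→φ1] = [9, 9]
r3 m[X15→φ3] = [9, 9]
r4 m[φ0→X7] = [7, 2]
r4 m[φ0→X2] = [35, 30]
r4 m[φ1→X7] = [756, 3402]
r4 m[φ1→X13] = [315, 162]
r4 m[φ1→X15] = [588, 756]
r4 m[φ2→X9] = [378, 315]
r4 m[φ2→X13] = [8, 6]
r4 m[φ3→X0] = [81, 63]
r4 m[φ3→X15] = [9, 9]
r4 m[φ4→X13] = [2, 7]
r4 m[X7→φ0] = [756, 3402]
r4 m[X7→φ1] = [7, 2]
r4 m[X0→φ3] = [1, 1]
r4 m[X2→φ0] = [1, 1]
r4 m[X9→φ2] = [1, 1]
r4 m[X13→φ1] = [16, 42]
r4 m[X13→φ2] = [630, 1134]
r4 m[X13→φ4] = [2520, 972]
r4 m[X15→φ1] = [9, 9]
r4 m[X15→φ3] = [588, 756]
r5 m[φ0→X7] = [7, 2]
r5 m[φ0→X2] = [6804, 6804]
r5 m[φ1→X7] = [756, 3402]
r5 m[φ1→X13] = [315, 162]
r5 m[φ1→X15] = [588, 756]
r5 m[φ2→X9] = [6804, 5670]
r5 m[φ2→X13] = [8, 6]
r5 m[φ3→X0] = [6804, 4116]
r5 m[φ3→X15] = [9, 9]
r5 m[φ4→X13] = [2, 7]
r5 m[X7→φ0] = [756, 3402]
r5 m[X7→φ1] = [7, 2]
r5 m[X0→φ3] = [1, 1]
r5 m[X2→φ0] = [1, 1]
r5 m[X9→φ2] = [1, 1]
r5 m[X13→φ1] = [16, 42]
r5 m[X13→φ2] = [630, 1134]
r5 m[X13→φ4] = [2520, 972]
r5 m[X15→φ1] = [9, 9]
r5 m[X15→φ3] = [588, 756]
r6 m[φ0→X7] = [7, 2]
r6 m[φ0→X2] = [6804, 6804]
r6 m[φ1→X7] = [756, 3402]
r6 m[φ1→X13] = [315, 162]
r6 m[φ1→X15] = [588, 756]
r6 m[φ2→X9] = [6804, 5670]
r6 m[φ2→X13] = [8, 6]
r6 m[φ3→X0] = [6804, 4116]
r6 m[φ3→X15] = [9, 9]
r6 m[φ4→X13] = [2, 7]
r6 m[X7→φ0] = [756, 3402]
r6 m[X7→φ1] = [7, 2]
r6 m[X0→φ3] = [1, 1]
r6 m[X2→φ0] = [1, 1]
r6 m[X9→φ2] = [1, 1]
r6 m[X13→φ1] = [16, 42]
r6 m[X13→φ2] = [630, 1134]
r6 m[X13→φ4] = [2520, 972]
r6 m[X15→φ1] = [9, 9]
r6 m[X15→φ3] = [588, 756]
fixed point reached at round 6
traceback from X7: (X7=1, X0=0, X2=0, X9=0, X13=1, X15=1), score=6804

assignment: (X7=1, X0=0, X2=0, X9=0, X13=1, X15=1); score = 6804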